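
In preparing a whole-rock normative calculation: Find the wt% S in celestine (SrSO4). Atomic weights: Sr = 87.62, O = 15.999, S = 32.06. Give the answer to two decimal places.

17.45 mass %

M(SrSO4) = 183.676 g/mol.
S contributes 1 × 32.06 = 32.060 g per mole.
32.060/183.676 = 0.1745 → 17.45%.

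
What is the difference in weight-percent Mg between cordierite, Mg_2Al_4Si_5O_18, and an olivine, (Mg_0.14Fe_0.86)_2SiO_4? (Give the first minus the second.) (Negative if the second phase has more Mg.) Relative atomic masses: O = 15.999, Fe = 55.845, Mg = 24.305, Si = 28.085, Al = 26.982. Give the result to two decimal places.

4.82 percentage points

Mg in Mg_2Al_4Si_5O_18: molar mass 584.945 g/mol; 2×24.305 = 48.610 g → 8.31 wt%.
Mg in (Mg_0.14Fe_0.86)_2SiO_4: molar mass 194.940 g/mol; 0.28×24.305 = 6.805 g → 3.49 wt%.
Difference = 8.31 − 3.49 = 4.82 percentage points.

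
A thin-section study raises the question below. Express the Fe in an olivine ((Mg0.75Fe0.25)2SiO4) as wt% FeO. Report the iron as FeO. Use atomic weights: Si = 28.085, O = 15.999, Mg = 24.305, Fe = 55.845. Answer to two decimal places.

Formula mass = 156.461 g/mol.
0.50 Fe → 0.5000 mol FeO per formula unit; M(FeO) = 71.844, so FeO mass = 35.922 g.
35.922/156.461 × 100 = 22.96 wt%.

22.96 wt%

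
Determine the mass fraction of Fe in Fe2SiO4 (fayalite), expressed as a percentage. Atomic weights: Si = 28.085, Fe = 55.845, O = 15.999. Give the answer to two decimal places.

54.81 mass %

M(Fe2SiO4) = 203.771 g/mol.
Fe contributes 2 × 55.845 = 111.690 g per mole.
111.690/203.771 = 0.5481 → 54.81%.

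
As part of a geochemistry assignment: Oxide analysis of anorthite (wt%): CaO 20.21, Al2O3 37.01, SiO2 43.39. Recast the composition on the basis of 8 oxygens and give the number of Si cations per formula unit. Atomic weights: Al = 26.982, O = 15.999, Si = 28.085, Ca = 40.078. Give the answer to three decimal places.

CaO (M=56.077): mol = 0.36040; Ca = 0.36040, O = 0.36040.
Al2O3 (M=101.961): mol = 0.36298; Al = 0.72596, O = 1.08894.
SiO2 (M=60.083): mol = 0.72217; Si = 0.72217, O = 1.44434.
ΣO = 2.89368; factor = 8/ΣO = 2.76465.
Si apfu = 0.72217 × 2.76465 = 1.997.

1.997 Si apfu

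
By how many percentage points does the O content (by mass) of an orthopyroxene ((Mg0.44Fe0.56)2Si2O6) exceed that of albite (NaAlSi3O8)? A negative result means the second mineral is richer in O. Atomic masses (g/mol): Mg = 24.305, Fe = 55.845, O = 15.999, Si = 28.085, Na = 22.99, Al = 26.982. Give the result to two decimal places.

First mineral: 95.994 g O in 236.099 g formula = 40.66 wt% O.
Second mineral: 127.992 g O in 262.219 g formula = 48.81 wt% O.
40.66% − 48.81% gives a difference of -8.15 percentage points.

-8.15 percentage points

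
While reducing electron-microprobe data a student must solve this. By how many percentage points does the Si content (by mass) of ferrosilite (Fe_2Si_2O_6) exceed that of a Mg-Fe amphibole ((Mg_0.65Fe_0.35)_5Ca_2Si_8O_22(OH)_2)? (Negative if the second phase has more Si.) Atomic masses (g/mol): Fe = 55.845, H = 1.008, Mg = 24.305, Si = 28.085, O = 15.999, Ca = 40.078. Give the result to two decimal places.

-4.61 percentage points

First mineral: 56.170 g Si in 263.854 g formula = 21.29 wt% Si.
Second mineral: 224.680 g Si in 867.548 g formula = 25.90 wt% Si.
21.29% − 25.90% gives a difference of -4.61 percentage points.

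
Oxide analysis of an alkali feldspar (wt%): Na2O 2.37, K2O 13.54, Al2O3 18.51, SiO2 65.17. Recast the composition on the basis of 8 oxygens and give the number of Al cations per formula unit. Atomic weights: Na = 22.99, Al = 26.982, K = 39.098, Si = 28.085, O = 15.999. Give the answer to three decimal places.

Na2O (M=61.979): mol = 0.03824; Na = 0.07648, O = 0.03824.
K2O (M=94.195): mol = 0.14374; K = 0.28748, O = 0.14374.
Al2O3 (M=101.961): mol = 0.18154; Al = 0.36308, O = 0.54462.
SiO2 (M=60.083): mol = 1.08467; Si = 1.08467, O = 2.16934.
ΣO = 2.89594; factor = 8/ΣO = 2.76249.
Al apfu = 0.36308 × 2.76249 = 1.003.

1.003 Al apfu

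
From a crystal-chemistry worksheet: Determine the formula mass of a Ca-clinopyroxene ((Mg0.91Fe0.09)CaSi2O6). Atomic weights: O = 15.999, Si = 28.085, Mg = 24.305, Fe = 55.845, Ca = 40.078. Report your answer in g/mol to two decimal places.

M = 0.91×24.305 + 0.09×55.845 + 1×40.078 + 2×28.085 + 6×15.999

219.39 g/mol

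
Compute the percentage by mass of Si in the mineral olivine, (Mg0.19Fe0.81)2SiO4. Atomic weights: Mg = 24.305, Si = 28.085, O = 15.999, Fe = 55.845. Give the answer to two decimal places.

14.64 weight percent

M((Mg0.19Fe0.81)2SiO4) = 191.786 g/mol.
Si contributes 1 × 28.085 = 28.085 g per mole.
28.085/191.786 = 0.1464 → 14.64%.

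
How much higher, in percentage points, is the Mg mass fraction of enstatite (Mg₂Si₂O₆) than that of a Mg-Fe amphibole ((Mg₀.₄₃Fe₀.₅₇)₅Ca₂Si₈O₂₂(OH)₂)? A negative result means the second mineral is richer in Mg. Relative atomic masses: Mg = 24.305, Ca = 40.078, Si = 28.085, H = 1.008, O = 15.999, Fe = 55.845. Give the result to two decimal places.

First mineral: 48.610 g Mg in 200.774 g formula = 24.21 wt% Mg.
Second mineral: 52.256 g Mg in 902.242 g formula = 5.79 wt% Mg.
24.21% − 5.79% gives a difference of 18.42 percentage points.

18.42 percentage points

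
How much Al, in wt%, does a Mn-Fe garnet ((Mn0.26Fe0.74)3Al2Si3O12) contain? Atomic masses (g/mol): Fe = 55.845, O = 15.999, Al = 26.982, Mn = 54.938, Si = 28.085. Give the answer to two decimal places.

10.86 wt%

Molar mass of (Mn0.26Fe0.74)3Al2Si3O12: 0.78*54.938 + 2.22*55.845 + 2*26.982 + 3*28.085 + 12*15.999 = 497.035 g/mol.
Mass of Al per formula unit: 2 × 26.982 = 53.964 g.
Weight fraction Al = 53.964 / 497.035 = 0.1086.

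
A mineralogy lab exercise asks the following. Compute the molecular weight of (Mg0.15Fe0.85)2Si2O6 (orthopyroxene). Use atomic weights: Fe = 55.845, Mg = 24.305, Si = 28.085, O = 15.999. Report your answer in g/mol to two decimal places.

Mg: 0.30 × 24.305 = 7.2915
Fe: 1.70 × 55.845 = 94.9365
Si: 2 × 28.085 = 56.1700
O: 6 × 15.999 = 95.9940
Summing the contributions gives the formula mass.

254.39 g/mol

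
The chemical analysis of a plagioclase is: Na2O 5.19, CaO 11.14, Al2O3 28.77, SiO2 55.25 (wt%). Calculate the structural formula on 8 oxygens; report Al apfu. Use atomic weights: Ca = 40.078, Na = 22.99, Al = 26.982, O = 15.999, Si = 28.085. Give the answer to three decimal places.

1.521 Al apfu

5.19 wt% Na2O ÷ 61.979 g/mol = 0.08374 mol, giving 0.16748 Na and 0.08374 O.
11.14 wt% CaO ÷ 56.077 g/mol = 0.19866 mol, giving 0.19866 Ca and 0.19866 O.
28.77 wt% Al2O3 ÷ 101.961 g/mol = 0.28217 mol, giving 0.56434 Al and 0.84651 O.
55.25 wt% SiO2 ÷ 60.083 g/mol = 0.91956 mol, giving 0.91956 Si and 1.83912 O.
Oxygen sums to 2.96803; scaling by 8/2.96803 = 2.69539 puts the formula on 8 O.
Al: 0.56434 × 2.69539 = 1.521 atoms per formula unit.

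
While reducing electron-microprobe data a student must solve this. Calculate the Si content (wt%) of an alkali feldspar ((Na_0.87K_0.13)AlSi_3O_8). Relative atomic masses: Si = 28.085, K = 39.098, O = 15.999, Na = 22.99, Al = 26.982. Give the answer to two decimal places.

Formula mass = 0.87×22.99 + 0.13×39.098 + 1×26.982 + 3×28.085 + 8×15.999 = 264.313 g/mol, of which 84.255 g is Si.
So Si makes up 84.255/264.313 = 0.3188 of the mass, i.e. 31.88%.

31.88 wt%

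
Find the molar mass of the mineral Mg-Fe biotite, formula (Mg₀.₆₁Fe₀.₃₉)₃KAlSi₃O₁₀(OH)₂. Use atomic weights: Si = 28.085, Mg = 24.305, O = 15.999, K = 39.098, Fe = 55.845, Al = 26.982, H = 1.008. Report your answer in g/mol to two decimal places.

M = 1.83×24.305 + 1.17×55.845 + 1×39.098 + 1×26.982 + 3×28.085 + 12×15.999 + 2×1.008

454.16 g/mol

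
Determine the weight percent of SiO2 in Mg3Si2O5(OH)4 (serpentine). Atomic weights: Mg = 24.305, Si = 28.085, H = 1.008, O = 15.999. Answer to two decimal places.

43.36 wt%

Formula mass = 277.108 g/mol.
2 Si → 2.0000 mol SiO2 per formula unit; M(SiO2) = 60.083, so SiO2 mass = 120.166 g.
120.166/277.108 × 100 = 43.36 wt%.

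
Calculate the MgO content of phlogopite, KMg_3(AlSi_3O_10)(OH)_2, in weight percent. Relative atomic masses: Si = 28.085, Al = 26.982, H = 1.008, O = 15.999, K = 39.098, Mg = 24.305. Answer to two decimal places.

Formula mass = 417.254 g/mol.
3 Mg → 3.0000 mol MgO per formula unit; M(MgO) = 40.304, so MgO mass = 120.912 g.
120.912/417.254 × 100 = 28.98 wt%.

28.98 wt%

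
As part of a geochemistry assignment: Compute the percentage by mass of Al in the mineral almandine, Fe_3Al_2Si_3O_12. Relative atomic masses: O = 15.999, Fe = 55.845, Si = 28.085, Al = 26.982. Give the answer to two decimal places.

Formula mass = 3×55.845 + 2×26.982 + 3×28.085 + 12×15.999 = 497.742 g/mol, of which 53.964 g is Al.
So Al makes up 53.964/497.742 = 0.1084 of the mass, i.e. 10.84%.

10.84 mass %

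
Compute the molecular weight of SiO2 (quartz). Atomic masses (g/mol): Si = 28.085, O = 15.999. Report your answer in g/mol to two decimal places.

60.08 g/mol

Si: 1 × 28.085 = 28.0850
O: 2 × 15.999 = 31.9980
Summing the contributions gives the formula mass.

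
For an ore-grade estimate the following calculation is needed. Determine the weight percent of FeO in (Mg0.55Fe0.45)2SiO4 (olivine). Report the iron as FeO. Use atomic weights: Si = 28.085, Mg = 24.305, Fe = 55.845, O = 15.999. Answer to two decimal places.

Molar mass of (Mg0.55Fe0.45)2SiO4 = 1.10·24.305 + 0.90·55.845 + 1·28.085 + 4·15.999 = 169.077 g/mol.
Each formula unit contains 0.90 Fe, equivalent to 0.90/1 = 0.9000 mol FeO.
M(FeO) = 1×55.845 + 1×15.999 = 71.844 g/mol.
Mass of FeO per formula unit = 0.9000 × 71.844 = 64.660 g.
FeO wt% = 64.660 / 169.077 × 100 = 38.24%.

38.24 wt%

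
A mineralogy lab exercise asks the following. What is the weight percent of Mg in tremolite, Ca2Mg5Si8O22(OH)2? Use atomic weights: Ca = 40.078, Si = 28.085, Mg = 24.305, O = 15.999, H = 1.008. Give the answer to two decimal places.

Formula mass = 2×40.078 + 5×24.305 + 8×28.085 + 24×15.999 + 2×1.008 = 812.353 g/mol, of which 121.525 g is Mg.
So Mg makes up 121.525/812.353 = 0.1496 of the mass, i.e. 14.96%.

14.96 weight percent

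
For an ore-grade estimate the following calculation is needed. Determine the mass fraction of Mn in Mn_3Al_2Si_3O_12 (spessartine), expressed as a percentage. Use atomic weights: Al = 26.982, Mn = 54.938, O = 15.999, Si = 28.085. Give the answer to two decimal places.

33.29 mass %

Molar mass of Mn_3Al_2Si_3O_12: 3×54.938 + 2×26.982 + 3×28.085 + 12×15.999 = 495.021 g/mol.
Mass of Mn per formula unit: 3 × 54.938 = 164.814 g.
Weight fraction Mn = 164.814 / 495.021 = 0.3329.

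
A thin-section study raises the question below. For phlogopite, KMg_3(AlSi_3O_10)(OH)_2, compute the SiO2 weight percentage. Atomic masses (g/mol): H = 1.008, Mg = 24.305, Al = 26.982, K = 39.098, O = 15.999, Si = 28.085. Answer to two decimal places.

43.20 wt%

Molar mass of KMg_3(AlSi_3O_10)(OH)_2 = 1*39.098 + 3*24.305 + 1*26.982 + 3*28.085 + 12*15.999 + 2*1.008 = 417.254 g/mol.
Each formula unit contains 3 Si, equivalent to 3/1 = 3.0000 mol SiO2.
M(SiO2) = 1×28.085 + 2×15.999 = 60.083 g/mol.
Mass of SiO2 per formula unit = 3.0000 × 60.083 = 180.249 g.
SiO2 wt% = 180.249 / 417.254 × 100 = 43.20%.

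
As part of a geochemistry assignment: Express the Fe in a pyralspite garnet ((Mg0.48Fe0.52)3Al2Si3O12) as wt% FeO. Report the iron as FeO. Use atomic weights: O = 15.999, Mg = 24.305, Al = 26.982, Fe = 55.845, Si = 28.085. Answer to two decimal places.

Formula mass = 452.324 g/mol.
1.56 Fe → 1.5600 mol FeO per formula unit; M(FeO) = 71.844, so FeO mass = 112.077 g.
112.077/452.324 × 100 = 24.78 wt%.

24.78 wt%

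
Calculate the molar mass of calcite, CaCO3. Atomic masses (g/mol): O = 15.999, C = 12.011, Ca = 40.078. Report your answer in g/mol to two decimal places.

100.09 g/mol

Ca: 1 × 40.078 = 40.0780
C: 1 × 12.011 = 12.0110
O: 3 × 15.999 = 47.9970
Summing the contributions gives the formula mass.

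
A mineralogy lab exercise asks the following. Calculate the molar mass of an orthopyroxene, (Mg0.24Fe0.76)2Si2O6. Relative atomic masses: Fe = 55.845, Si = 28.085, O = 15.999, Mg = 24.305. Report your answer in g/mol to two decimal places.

248.71 g/mol

M = 0.48×24.305 + 1.52×55.845 + 2×28.085 + 6×15.999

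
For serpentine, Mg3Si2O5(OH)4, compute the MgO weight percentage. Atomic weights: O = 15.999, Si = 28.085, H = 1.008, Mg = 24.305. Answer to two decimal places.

M(Mg3Si2O5(OH)4) = 277.108 g/mol; M(MgO) = 40.304 g/mol.
Moles MgO per formula unit = 3 Mg ÷ 1 = 3.0000.
MgO fraction = (3.0000 × 40.304) / 277.108 = 120.912/277.108 = 0.4363.

43.63 wt%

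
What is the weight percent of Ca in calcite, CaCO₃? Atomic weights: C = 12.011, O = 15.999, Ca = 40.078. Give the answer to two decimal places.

40.04 weight percent

Molar mass of CaCO₃: 1*40.078 + 1*12.011 + 3*15.999 = 100.086 g/mol.
Mass of Ca per formula unit: 1 × 40.078 = 40.078 g.
Weight fraction Ca = 40.078 / 100.086 = 0.4004.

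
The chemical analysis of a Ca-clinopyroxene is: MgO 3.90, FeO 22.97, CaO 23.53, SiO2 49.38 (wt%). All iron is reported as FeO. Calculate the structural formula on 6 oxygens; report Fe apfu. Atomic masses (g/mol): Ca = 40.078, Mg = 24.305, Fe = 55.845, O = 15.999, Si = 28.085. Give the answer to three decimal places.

0.774 Fe apfu

3.90 wt% MgO ÷ 40.304 g/mol = 0.09676 mol, giving 0.09676 Mg and 0.09676 O.
22.97 wt% FeO ÷ 71.844 g/mol = 0.31972 mol, giving 0.31972 Fe and 0.31972 O.
23.53 wt% CaO ÷ 56.077 g/mol = 0.41960 mol, giving 0.41960 Ca and 0.41960 O.
49.38 wt% SiO2 ÷ 60.083 g/mol = 0.82186 mol, giving 0.82186 Si and 1.64372 O.
Oxygen sums to 2.47980; scaling by 6/2.47980 = 2.41955 puts the formula on 6 O.
Fe: 0.31972 × 2.41955 = 0.774 atoms per formula unit.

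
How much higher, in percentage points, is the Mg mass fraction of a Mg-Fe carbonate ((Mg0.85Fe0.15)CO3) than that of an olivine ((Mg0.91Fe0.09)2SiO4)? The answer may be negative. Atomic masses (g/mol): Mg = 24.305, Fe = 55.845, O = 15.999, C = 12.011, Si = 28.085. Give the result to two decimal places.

-7.02 percentage points

First mineral: 20.659 g Mg in 89.044 g formula = 23.20 wt% Mg.
Second mineral: 44.235 g Mg in 146.368 g formula = 30.22 wt% Mg.
23.20% − 30.22% gives a difference of -7.02 percentage points.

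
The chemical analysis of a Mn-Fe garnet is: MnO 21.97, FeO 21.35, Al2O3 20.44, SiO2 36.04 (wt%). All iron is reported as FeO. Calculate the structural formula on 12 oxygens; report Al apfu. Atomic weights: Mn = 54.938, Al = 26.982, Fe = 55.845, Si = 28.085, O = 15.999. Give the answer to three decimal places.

1.998 Al apfu

21.97 wt% MnO ÷ 70.937 g/mol = 0.30971 mol, giving 0.30971 Mn and 0.30971 O.
21.35 wt% FeO ÷ 71.844 g/mol = 0.29717 mol, giving 0.29717 Fe and 0.29717 O.
20.44 wt% Al2O3 ÷ 101.961 g/mol = 0.20047 mol, giving 0.40094 Al and 0.60141 O.
36.04 wt% SiO2 ÷ 60.083 g/mol = 0.59984 mol, giving 0.59984 Si and 1.19968 O.
Oxygen sums to 2.40797; scaling by 12/2.40797 = 4.98345 puts the formula on 12 O.
Al: 0.40094 × 4.98345 = 1.998 atoms per formula unit.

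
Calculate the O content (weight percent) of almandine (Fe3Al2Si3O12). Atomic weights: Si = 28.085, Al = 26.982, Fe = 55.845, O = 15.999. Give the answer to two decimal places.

Formula mass = 3*55.845 + 2*26.982 + 3*28.085 + 12*15.999 = 497.742 g/mol, of which 191.988 g is O.
So O makes up 191.988/497.742 = 0.3857 of the mass, i.e. 38.57%.

38.57 weight percent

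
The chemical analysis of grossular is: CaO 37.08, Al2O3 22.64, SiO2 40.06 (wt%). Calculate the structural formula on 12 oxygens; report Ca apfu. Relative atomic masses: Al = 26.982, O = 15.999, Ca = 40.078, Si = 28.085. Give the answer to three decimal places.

37.08 wt% CaO ÷ 56.077 g/mol = 0.66123 mol, giving 0.66123 Ca and 0.66123 O.
22.64 wt% Al2O3 ÷ 101.961 g/mol = 0.22205 mol, giving 0.44410 Al and 0.66615 O.
40.06 wt% SiO2 ÷ 60.083 g/mol = 0.66674 mol, giving 0.66674 Si and 1.33348 O.
Oxygen sums to 2.66086; scaling by 12/2.66086 = 4.50982 puts the formula on 12 O.
Ca: 0.66123 × 4.50982 = 2.982 atoms per formula unit.

2.982 Ca apfu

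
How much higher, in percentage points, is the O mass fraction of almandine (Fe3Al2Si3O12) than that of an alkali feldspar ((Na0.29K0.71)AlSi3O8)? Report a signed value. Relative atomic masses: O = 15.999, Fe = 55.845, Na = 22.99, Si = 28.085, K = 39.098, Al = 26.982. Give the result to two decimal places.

M(Fe3Al2Si3O12) = 497.742 g/mol, so wt% O = 191.988/497.742 × 100 = 38.57%.
M((Na0.29K0.71)AlSi3O8) = 273.656 g/mol, so wt% O = 127.992/273.656 × 100 = 46.77%.
38.57 − 46.77 = -8.20 pp.

-8.20 percentage points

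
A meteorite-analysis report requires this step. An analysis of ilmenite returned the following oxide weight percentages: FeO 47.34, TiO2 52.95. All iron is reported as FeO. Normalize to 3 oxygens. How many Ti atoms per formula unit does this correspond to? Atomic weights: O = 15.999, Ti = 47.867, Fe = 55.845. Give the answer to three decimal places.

1.002 Ti apfu

FeO (M=71.844): mol = 0.65893; Fe = 0.65893, O = 0.65893.
TiO2 (M=79.865): mol = 0.66299; Ti = 0.66299, O = 1.32598.
ΣO = 1.98491; factor = 3/ΣO = 1.51140.
Ti apfu = 0.66299 × 1.51140 = 1.002.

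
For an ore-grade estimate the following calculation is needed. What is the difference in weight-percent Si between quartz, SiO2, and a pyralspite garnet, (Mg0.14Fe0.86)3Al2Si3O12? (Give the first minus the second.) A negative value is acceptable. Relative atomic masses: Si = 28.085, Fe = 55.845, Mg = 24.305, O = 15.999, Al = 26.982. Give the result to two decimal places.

29.35 percentage points

M(SiO2) = 60.083 g/mol, so wt% Si = 28.085/60.083 × 100 = 46.74%.
M((Mg0.14Fe0.86)3Al2Si3O12) = 484.495 g/mol, so wt% Si = 84.255/484.495 × 100 = 17.39%.
46.74 − 17.39 = 29.35 pp.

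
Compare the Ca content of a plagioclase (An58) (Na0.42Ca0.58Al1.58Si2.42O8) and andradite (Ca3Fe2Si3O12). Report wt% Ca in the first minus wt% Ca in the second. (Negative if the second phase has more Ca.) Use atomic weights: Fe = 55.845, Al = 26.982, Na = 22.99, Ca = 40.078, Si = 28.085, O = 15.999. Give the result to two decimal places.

-15.10 percentage points

M(Na0.42Ca0.58Al1.58Si2.42O8) = 271.490 g/mol, so wt% Ca = 23.245/271.490 × 100 = 8.56%.
M(Ca3Fe2Si3O12) = 508.167 g/mol, so wt% Ca = 120.234/508.167 × 100 = 23.66%.
8.56 − 23.66 = -15.10 pp.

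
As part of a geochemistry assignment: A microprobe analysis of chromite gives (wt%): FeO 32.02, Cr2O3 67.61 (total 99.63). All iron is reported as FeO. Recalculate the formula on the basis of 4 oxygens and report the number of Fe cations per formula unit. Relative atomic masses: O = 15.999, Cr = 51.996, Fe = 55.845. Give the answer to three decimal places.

1.001 Fe apfu

FeO: 32.02/71.844 = 0.44569 mol → 0.44569 mol Fe, 0.44569 mol O.
Cr2O3: 67.61/151.989 = 0.44483 mol → 0.88966 mol Cr, 1.33449 mol O.
Total oxygen = 1.78018 mol. Normalization factor = 4/1.78018 = 2.24696.
Fe per 4 O = 0.44569 × 2.24696 = 1.001.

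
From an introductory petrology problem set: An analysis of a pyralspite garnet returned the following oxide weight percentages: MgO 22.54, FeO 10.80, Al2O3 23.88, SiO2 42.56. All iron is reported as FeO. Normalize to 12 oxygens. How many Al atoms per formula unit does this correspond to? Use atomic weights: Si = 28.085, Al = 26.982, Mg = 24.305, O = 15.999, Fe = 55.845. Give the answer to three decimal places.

MgO (M=40.304): mol = 0.55925; Mg = 0.55925, O = 0.55925.
FeO (M=71.844): mol = 0.15033; Fe = 0.15033, O = 0.15033.
Al2O3 (M=101.961): mol = 0.23421; Al = 0.46842, O = 0.70263.
SiO2 (M=60.083): mol = 0.70835; Si = 0.70835, O = 1.41670.
ΣO = 2.82891; factor = 12/ΣO = 4.24192.
Al apfu = 0.46842 × 4.24192 = 1.987.

1.987 Al apfu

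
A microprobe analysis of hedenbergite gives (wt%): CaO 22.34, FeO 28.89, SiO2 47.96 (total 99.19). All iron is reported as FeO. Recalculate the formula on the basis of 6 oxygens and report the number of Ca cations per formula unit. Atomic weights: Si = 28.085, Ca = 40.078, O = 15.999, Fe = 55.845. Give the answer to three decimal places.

0.997 Ca apfu

CaO (M=56.077): mol = 0.39838; Ca = 0.39838, O = 0.39838.
FeO (M=71.844): mol = 0.40212; Fe = 0.40212, O = 0.40212.
SiO2 (M=60.083): mol = 0.79823; Si = 0.79823, O = 1.59646.
ΣO = 2.39696; factor = 6/ΣO = 2.50317.
Ca apfu = 0.39838 × 2.50317 = 0.997.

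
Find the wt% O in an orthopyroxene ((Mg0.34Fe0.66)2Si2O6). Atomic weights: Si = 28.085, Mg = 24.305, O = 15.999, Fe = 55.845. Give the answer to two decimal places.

39.60 weight percent

Molar mass of (Mg0.34Fe0.66)2Si2O6: 0.68*24.305 + 1.32*55.845 + 2*28.085 + 6*15.999 = 242.407 g/mol.
Mass of O per formula unit: 6 × 15.999 = 95.994 g.
Weight fraction O = 95.994 / 242.407 = 0.3960.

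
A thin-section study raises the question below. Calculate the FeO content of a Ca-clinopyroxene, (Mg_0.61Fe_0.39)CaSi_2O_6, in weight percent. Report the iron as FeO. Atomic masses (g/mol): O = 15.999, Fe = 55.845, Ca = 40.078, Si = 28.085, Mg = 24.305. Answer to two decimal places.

12.24 wt%

Formula mass = 228.848 g/mol.
0.39 Fe → 0.3900 mol FeO per formula unit; M(FeO) = 71.844, so FeO mass = 28.019 g.
28.019/228.848 × 100 = 12.24 wt%.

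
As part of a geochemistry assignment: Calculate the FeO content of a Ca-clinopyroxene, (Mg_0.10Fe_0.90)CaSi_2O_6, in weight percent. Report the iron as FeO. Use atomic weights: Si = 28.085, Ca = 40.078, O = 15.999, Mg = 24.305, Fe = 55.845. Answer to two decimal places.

26.40 wt%

M((Mg_0.10Fe_0.90)CaSi_2O_6) = 244.933 g/mol; M(FeO) = 71.844 g/mol.
Moles FeO per formula unit = 0.90 Fe ÷ 1 = 0.9000.
FeO fraction = (0.9000 × 71.844) / 244.933 = 64.660/244.933 = 0.2640.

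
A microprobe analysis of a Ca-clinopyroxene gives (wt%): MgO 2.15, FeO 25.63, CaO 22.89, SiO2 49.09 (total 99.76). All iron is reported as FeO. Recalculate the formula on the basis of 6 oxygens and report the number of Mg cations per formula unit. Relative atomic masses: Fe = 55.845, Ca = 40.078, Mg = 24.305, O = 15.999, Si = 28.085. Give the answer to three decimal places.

2.15 wt% MgO ÷ 40.304 g/mol = 0.05334 mol, giving 0.05334 Mg and 0.05334 O.
25.63 wt% FeO ÷ 71.844 g/mol = 0.35675 mol, giving 0.35675 Fe and 0.35675 O.
22.89 wt% CaO ÷ 56.077 g/mol = 0.40819 mol, giving 0.40819 Ca and 0.40819 O.
49.09 wt% SiO2 ÷ 60.083 g/mol = 0.81704 mol, giving 0.81704 Si and 1.63408 O.
Oxygen sums to 2.45236; scaling by 6/2.45236 = 2.44662 puts the formula on 6 O.
Mg: 0.05334 × 2.44662 = 0.131 atoms per formula unit.

0.131 Mg apfu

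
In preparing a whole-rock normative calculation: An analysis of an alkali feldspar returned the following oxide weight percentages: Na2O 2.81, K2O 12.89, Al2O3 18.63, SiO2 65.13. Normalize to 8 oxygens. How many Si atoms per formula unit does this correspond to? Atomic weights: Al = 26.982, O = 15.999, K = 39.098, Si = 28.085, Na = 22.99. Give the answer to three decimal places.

Na2O: 2.81/61.979 = 0.04534 mol → 0.09068 mol Na, 0.04534 mol O.
K2O: 12.89/94.195 = 0.13684 mol → 0.27368 mol K, 0.13684 mol O.
Al2O3: 18.63/101.961 = 0.18272 mol → 0.36544 mol Al, 0.54816 mol O.
SiO2: 65.13/60.083 = 1.08400 mol → 1.08400 mol Si, 2.16800 mol O.
Total oxygen = 2.89834 mol. Normalization factor = 8/2.89834 = 2.76020.
Si per 8 O = 1.08400 × 2.76020 = 2.992.

2.992 Si apfu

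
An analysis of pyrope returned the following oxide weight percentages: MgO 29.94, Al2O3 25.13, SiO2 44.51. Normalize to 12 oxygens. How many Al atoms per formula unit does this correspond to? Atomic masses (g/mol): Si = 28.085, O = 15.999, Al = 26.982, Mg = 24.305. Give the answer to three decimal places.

29.94 wt% MgO ÷ 40.304 g/mol = 0.74285 mol, giving 0.74285 Mg and 0.74285 O.
25.13 wt% Al2O3 ÷ 101.961 g/mol = 0.24647 mol, giving 0.49294 Al and 0.73941 O.
44.51 wt% SiO2 ÷ 60.083 g/mol = 0.74081 mol, giving 0.74081 Si and 1.48162 O.
Oxygen sums to 2.96388; scaling by 12/2.96388 = 4.04875 puts the formula on 12 O.
Al: 0.49294 × 4.04875 = 1.996 atoms per formula unit.

1.996 Al apfu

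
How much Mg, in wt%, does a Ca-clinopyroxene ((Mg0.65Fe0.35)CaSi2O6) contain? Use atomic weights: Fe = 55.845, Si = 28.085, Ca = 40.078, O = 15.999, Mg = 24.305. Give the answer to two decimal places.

6.94 wt%

M((Mg0.65Fe0.35)CaSi2O6) = 227.586 g/mol.
Mg contributes 0.65 × 24.305 = 15.798 g per mole.
15.798/227.586 = 0.0694 → 6.94%.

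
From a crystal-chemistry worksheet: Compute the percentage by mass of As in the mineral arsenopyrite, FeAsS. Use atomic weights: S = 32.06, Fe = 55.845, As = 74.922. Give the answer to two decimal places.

Molar mass of FeAsS: 1×55.845 + 1×74.922 + 1×32.06 = 162.827 g/mol.
Mass of As per formula unit: 1 × 74.922 = 74.922 g.
Weight fraction As = 74.922 / 162.827 = 0.4601.

46.01 weight percent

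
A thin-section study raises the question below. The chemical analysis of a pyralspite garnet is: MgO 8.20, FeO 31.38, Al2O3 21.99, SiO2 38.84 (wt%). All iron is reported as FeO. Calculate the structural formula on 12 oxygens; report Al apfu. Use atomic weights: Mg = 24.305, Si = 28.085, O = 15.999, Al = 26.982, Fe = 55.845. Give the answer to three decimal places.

2.006 Al apfu

MgO (M=40.304): mol = 0.20345; Mg = 0.20345, O = 0.20345.
FeO (M=71.844): mol = 0.43678; Fe = 0.43678, O = 0.43678.
Al2O3 (M=101.961): mol = 0.21567; Al = 0.43134, O = 0.64701.
SiO2 (M=60.083): mol = 0.64644; Si = 0.64644, O = 1.29288.
ΣO = 2.58012; factor = 12/ΣO = 4.65095.
Al apfu = 0.43134 × 4.65095 = 2.006.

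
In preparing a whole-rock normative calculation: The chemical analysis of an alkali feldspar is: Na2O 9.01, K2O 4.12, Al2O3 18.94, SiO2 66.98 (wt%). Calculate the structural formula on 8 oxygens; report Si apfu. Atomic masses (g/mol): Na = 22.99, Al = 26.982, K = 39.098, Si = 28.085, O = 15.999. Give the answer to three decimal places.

2.997 Si apfu

Na2O (M=61.979): mol = 0.14537; Na = 0.29074, O = 0.14537.
K2O (M=94.195): mol = 0.04374; K = 0.08748, O = 0.04374.
Al2O3 (M=101.961): mol = 0.18576; Al = 0.37152, O = 0.55728.
SiO2 (M=60.083): mol = 1.11479; Si = 1.11479, O = 2.22958.
ΣO = 2.97597; factor = 8/ΣO = 2.68820.
Si apfu = 1.11479 × 2.68820 = 2.997.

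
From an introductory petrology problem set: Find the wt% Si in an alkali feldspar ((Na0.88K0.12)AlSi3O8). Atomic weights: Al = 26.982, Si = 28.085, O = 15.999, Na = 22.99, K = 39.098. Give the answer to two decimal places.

31.90 wt%

Formula mass = 0.88·22.99 + 0.12·39.098 + 1·26.982 + 3·28.085 + 8·15.999 = 264.152 g/mol, of which 84.255 g is Si.
So Si makes up 84.255/264.152 = 0.3190 of the mass, i.e. 31.90%.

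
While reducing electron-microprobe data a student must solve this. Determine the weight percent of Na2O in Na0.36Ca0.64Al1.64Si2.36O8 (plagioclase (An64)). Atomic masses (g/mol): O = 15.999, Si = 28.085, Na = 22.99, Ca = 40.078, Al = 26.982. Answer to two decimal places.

M(Na0.36Ca0.64Al1.64Si2.36O8) = 272.449 g/mol; M(Na2O) = 61.979 g/mol.
Moles Na2O per formula unit = 0.36 Na ÷ 2 = 0.1800.
Na2O fraction = (0.1800 × 61.979) / 272.449 = 11.156/272.449 = 0.0409.

4.09 wt%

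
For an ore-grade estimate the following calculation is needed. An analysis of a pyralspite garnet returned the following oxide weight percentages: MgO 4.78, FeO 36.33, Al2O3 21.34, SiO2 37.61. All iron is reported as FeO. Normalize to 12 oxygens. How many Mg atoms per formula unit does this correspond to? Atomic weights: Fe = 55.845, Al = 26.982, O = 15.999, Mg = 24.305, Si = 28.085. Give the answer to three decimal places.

4.78 wt% MgO ÷ 40.304 g/mol = 0.11860 mol, giving 0.11860 Mg and 0.11860 O.
36.33 wt% FeO ÷ 71.844 g/mol = 0.50568 mol, giving 0.50568 Fe and 0.50568 O.
21.34 wt% Al2O3 ÷ 101.961 g/mol = 0.20930 mol, giving 0.41860 Al and 0.62790 O.
37.61 wt% SiO2 ÷ 60.083 g/mol = 0.62597 mol, giving 0.62597 Si and 1.25194 O.
Oxygen sums to 2.50412; scaling by 12/2.50412 = 4.79210 puts the formula on 12 O.
Mg: 0.11860 × 4.79210 = 0.568 atoms per formula unit.

0.568 Mg apfu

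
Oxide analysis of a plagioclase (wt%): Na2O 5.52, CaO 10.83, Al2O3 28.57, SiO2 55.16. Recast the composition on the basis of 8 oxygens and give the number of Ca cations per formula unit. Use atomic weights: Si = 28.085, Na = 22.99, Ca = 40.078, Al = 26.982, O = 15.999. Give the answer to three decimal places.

Na2O: 5.52/61.979 = 0.08906 mol → 0.17812 mol Na, 0.08906 mol O.
CaO: 10.83/56.077 = 0.19313 mol → 0.19313 mol Ca, 0.19313 mol O.
Al2O3: 28.57/101.961 = 0.28021 mol → 0.56042 mol Al, 0.84063 mol O.
SiO2: 55.16/60.083 = 0.91806 mol → 0.91806 mol Si, 1.83612 mol O.
Total oxygen = 2.95894 mol. Normalization factor = 8/2.95894 = 2.70367.
Ca per 8 O = 0.19313 × 2.70367 = 0.522.

0.522 Ca apfu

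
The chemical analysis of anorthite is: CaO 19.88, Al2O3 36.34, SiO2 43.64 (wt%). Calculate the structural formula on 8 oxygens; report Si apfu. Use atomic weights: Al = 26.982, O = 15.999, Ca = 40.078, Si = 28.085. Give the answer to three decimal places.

2.020 Si apfu

CaO (M=56.077): mol = 0.35451; Ca = 0.35451, O = 0.35451.
Al2O3 (M=101.961): mol = 0.35641; Al = 0.71282, O = 1.06923.
SiO2 (M=60.083): mol = 0.72633; Si = 0.72633, O = 1.45266.
ΣO = 2.87640; factor = 8/ΣO = 2.78125.
Si apfu = 0.72633 × 2.78125 = 2.020.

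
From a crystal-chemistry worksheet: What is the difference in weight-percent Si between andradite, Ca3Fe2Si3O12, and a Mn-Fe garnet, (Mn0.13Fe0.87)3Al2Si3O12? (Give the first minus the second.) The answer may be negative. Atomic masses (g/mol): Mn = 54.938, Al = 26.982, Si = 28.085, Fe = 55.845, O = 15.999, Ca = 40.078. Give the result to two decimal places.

-0.36 percentage points

M(Ca3Fe2Si3O12) = 508.167 g/mol, so wt% Si = 84.255/508.167 × 100 = 16.58%.
M((Mn0.13Fe0.87)3Al2Si3O12) = 497.388 g/mol, so wt% Si = 84.255/497.388 × 100 = 16.94%.
16.58 − 16.94 = -0.36 pp.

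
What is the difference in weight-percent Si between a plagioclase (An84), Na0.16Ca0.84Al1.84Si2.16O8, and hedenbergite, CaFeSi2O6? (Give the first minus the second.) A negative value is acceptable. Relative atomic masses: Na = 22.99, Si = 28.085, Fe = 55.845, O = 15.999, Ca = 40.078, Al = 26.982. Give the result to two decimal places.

M(Na0.16Ca0.84Al1.84Si2.16O8) = 275.646 g/mol, so wt% Si = 60.664/275.646 × 100 = 22.01%.
M(CaFeSi2O6) = 248.087 g/mol, so wt% Si = 56.170/248.087 × 100 = 22.64%.
22.01 − 22.64 = -0.63 pp.

-0.63 percentage points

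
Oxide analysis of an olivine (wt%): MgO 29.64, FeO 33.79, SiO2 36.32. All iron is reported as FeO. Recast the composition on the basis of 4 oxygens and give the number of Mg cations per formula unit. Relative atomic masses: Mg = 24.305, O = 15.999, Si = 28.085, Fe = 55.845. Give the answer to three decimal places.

MgO (M=40.304): mol = 0.73541; Mg = 0.73541, O = 0.73541.
FeO (M=71.844): mol = 0.47032; Fe = 0.47032, O = 0.47032.
SiO2 (M=60.083): mol = 0.60450; Si = 0.60450, O = 1.20900.
ΣO = 2.41473; factor = 4/ΣO = 1.65650.
Mg apfu = 0.73541 × 1.65650 = 1.218.

1.218 Mg apfu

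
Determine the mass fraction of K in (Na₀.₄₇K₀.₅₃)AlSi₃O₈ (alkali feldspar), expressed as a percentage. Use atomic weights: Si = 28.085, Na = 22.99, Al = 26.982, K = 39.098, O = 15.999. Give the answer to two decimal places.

Formula mass = 0.47*22.99 + 0.53*39.098 + 1*26.982 + 3*28.085 + 8*15.999 = 270.756 g/mol, of which 20.722 g is K.
So K makes up 20.722/270.756 = 0.0765 of the mass, i.e. 7.65%.

7.65 wt%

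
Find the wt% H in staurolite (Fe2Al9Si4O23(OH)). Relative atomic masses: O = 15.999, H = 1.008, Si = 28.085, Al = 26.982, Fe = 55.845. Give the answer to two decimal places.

0.12 weight percent

M(Fe2Al9Si4O23(OH)) = 851.852 g/mol.
H contributes 1 × 1.008 = 1.008 g per mole.
1.008/851.852 = 0.0012 → 0.12%.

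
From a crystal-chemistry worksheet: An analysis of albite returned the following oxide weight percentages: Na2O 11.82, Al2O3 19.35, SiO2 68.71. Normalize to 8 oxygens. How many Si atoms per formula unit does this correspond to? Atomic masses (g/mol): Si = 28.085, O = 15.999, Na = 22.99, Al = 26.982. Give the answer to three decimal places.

3.002 Si apfu

11.82 wt% Na2O ÷ 61.979 g/mol = 0.19071 mol, giving 0.38142 Na and 0.19071 O.
19.35 wt% Al2O3 ÷ 101.961 g/mol = 0.18978 mol, giving 0.37956 Al and 0.56934 O.
68.71 wt% SiO2 ÷ 60.083 g/mol = 1.14358 mol, giving 1.14358 Si and 2.28716 O.
Oxygen sums to 3.04721; scaling by 8/3.04721 = 2.62535 puts the formula on 8 O.
Si: 1.14358 × 2.62535 = 3.002 atoms per formula unit.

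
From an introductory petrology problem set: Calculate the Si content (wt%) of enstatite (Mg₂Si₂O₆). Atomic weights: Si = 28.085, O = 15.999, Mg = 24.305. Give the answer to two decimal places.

27.98 wt%

Molar mass of Mg₂Si₂O₆: 2·24.305 + 2·28.085 + 6·15.999 = 200.774 g/mol.
Mass of Si per formula unit: 2 × 28.085 = 56.170 g.
Weight fraction Si = 56.170 / 200.774 = 0.2798.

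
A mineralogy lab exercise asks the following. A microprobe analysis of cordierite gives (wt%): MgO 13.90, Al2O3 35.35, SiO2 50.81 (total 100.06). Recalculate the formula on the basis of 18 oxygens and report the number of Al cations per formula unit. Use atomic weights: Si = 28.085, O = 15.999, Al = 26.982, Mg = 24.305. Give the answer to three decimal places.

4.057 Al apfu

13.90 wt% MgO ÷ 40.304 g/mol = 0.34488 mol, giving 0.34488 Mg and 0.34488 O.
35.35 wt% Al2O3 ÷ 101.961 g/mol = 0.34670 mol, giving 0.69340 Al and 1.04010 O.
50.81 wt% SiO2 ÷ 60.083 g/mol = 0.84566 mol, giving 0.84566 Si and 1.69132 O.
Oxygen sums to 3.07630; scaling by 18/3.07630 = 5.85118 puts the formula on 18 O.
Al: 0.69340 × 5.85118 = 4.057 atoms per formula unit.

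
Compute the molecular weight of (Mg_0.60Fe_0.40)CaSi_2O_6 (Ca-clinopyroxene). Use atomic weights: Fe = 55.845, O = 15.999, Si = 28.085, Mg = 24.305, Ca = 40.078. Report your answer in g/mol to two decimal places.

229.16 g/mol

Mg: 0.60 × 24.305 = 14.5830
Fe: 0.40 × 55.845 = 22.3380
Ca: 1 × 40.078 = 40.0780
Si: 2 × 28.085 = 56.1700
O: 6 × 15.999 = 95.9940
Summing the contributions gives the formula mass.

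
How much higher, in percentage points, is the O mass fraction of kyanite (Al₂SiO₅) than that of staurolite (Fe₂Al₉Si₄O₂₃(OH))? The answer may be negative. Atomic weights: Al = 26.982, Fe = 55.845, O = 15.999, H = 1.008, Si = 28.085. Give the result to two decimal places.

First mineral: 79.995 g O in 162.044 g formula = 49.37 wt% O.
Second mineral: 383.976 g O in 851.852 g formula = 45.08 wt% O.
49.37% − 45.08% gives a difference of 4.29 percentage points.

4.29 percentage points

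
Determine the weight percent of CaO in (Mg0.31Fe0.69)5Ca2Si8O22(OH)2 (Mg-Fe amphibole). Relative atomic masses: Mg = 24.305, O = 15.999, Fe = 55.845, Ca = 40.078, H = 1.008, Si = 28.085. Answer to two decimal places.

12.18 wt%

Formula mass = 921.166 g/mol.
2 Ca → 2.0000 mol CaO per formula unit; M(CaO) = 56.077, so CaO mass = 112.154 g.
112.154/921.166 × 100 = 12.18 wt%.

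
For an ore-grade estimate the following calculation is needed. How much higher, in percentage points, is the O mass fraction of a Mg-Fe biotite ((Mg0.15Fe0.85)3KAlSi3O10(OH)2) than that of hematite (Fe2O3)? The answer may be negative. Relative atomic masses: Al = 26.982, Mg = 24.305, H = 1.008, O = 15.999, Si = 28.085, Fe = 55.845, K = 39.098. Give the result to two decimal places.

O in (Mg0.15Fe0.85)3KAlSi3O10(OH)2: molar mass 497.681 g/mol; 12×15.999 = 191.988 g → 38.58 wt%.
O in Fe2O3: molar mass 159.687 g/mol; 3×15.999 = 47.997 g → 30.06 wt%.
Difference = 38.58 − 30.06 = 8.52 percentage points.

8.52 percentage points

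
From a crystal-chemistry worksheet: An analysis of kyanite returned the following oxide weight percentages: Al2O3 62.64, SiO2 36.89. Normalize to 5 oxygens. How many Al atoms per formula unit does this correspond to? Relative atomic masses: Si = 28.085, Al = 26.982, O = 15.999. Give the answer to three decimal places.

Al2O3: 62.64/101.961 = 0.61435 mol → 1.22870 mol Al, 1.84305 mol O.
SiO2: 36.89/60.083 = 0.61398 mol → 0.61398 mol Si, 1.22796 mol O.
Total oxygen = 3.07101 mol. Normalization factor = 5/3.07101 = 1.62813.
Al per 5 O = 1.22870 × 1.62813 = 2.000.

2.000 Al apfu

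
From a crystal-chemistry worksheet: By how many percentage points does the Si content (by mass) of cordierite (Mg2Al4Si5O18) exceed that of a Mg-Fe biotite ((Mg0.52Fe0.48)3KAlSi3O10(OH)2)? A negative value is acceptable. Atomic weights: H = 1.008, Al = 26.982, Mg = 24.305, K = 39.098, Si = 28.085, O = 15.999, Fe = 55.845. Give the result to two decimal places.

5.80 percentage points

Si in Mg2Al4Si5O18: molar mass 584.945 g/mol; 5×28.085 = 140.425 g → 24.01 wt%.
Si in (Mg0.52Fe0.48)3KAlSi3O10(OH)2: molar mass 462.672 g/mol; 3×28.085 = 84.255 g → 18.21 wt%.
Difference = 24.01 − 18.21 = 5.80 percentage points.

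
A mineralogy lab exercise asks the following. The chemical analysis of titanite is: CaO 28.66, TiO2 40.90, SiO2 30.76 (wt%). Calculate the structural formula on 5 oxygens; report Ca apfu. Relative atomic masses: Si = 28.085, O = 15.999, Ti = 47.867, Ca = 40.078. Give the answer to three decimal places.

CaO (M=56.077): mol = 0.51108; Ca = 0.51108, O = 0.51108.
TiO2 (M=79.865): mol = 0.51211; Ti = 0.51211, O = 1.02422.
SiO2 (M=60.083): mol = 0.51196; Si = 0.51196, O = 1.02392.
ΣO = 2.55922; factor = 5/ΣO = 1.95372.
Ca apfu = 0.51108 × 1.95372 = 0.999.

0.999 Ca apfu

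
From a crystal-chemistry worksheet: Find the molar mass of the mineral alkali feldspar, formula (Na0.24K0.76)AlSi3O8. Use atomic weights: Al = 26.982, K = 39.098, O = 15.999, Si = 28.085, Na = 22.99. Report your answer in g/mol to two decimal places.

274.46 g/mol

M = 0.24·22.99 + 0.76·39.098 + 1·26.982 + 3·28.085 + 8·15.999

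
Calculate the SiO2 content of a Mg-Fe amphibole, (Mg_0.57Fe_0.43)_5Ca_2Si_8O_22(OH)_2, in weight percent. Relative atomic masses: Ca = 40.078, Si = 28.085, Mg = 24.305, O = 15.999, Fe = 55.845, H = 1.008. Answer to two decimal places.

54.61 wt%

Formula mass = 880.164 g/mol.
8 Si → 8.0000 mol SiO2 per formula unit; M(SiO2) = 60.083, so SiO2 mass = 480.664 g.
480.664/880.164 × 100 = 54.61 wt%.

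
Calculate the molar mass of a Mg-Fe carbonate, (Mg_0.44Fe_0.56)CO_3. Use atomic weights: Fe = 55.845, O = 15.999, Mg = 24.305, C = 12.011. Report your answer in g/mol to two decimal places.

The formula mass is the sum 0.44*24.305 + 0.56*55.845 + 1*12.011 + 3*15.999.

101.98 g/mol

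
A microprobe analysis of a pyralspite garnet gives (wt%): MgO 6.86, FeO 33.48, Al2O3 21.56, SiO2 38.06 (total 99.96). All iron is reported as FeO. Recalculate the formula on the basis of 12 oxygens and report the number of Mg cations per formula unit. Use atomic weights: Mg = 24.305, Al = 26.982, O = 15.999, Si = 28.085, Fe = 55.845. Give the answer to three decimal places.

MgO (M=40.304): mol = 0.17021; Mg = 0.17021, O = 0.17021.
FeO (M=71.844): mol = 0.46601; Fe = 0.46601, O = 0.46601.
Al2O3 (M=101.961): mol = 0.21145; Al = 0.42290, O = 0.63435.
SiO2 (M=60.083): mol = 0.63346; Si = 0.63346, O = 1.26692.
ΣO = 2.53749; factor = 12/ΣO = 4.72908.
Mg apfu = 0.17021 × 4.72908 = 0.805.

0.805 Mg apfu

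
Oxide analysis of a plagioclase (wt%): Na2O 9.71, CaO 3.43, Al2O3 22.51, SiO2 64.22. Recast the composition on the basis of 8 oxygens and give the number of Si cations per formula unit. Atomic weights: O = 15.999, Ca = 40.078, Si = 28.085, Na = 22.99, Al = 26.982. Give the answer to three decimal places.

Na2O: 9.71/61.979 = 0.15667 mol → 0.31334 mol Na, 0.15667 mol O.
CaO: 3.43/56.077 = 0.06117 mol → 0.06117 mol Ca, 0.06117 mol O.
Al2O3: 22.51/101.961 = 0.22077 mol → 0.44154 mol Al, 0.66231 mol O.
SiO2: 64.22/60.083 = 1.06885 mol → 1.06885 mol Si, 2.13770 mol O.
Total oxygen = 3.01785 mol. Normalization factor = 8/3.01785 = 2.65089.
Si per 8 O = 1.06885 × 2.65089 = 2.833.

2.833 Si apfu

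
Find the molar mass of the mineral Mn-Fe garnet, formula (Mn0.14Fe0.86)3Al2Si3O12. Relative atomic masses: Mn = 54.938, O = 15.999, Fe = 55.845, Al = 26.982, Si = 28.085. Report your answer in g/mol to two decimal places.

497.36 g/mol

The formula mass is the sum 0.42*54.938 + 2.58*55.845 + 2*26.982 + 3*28.085 + 12*15.999.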